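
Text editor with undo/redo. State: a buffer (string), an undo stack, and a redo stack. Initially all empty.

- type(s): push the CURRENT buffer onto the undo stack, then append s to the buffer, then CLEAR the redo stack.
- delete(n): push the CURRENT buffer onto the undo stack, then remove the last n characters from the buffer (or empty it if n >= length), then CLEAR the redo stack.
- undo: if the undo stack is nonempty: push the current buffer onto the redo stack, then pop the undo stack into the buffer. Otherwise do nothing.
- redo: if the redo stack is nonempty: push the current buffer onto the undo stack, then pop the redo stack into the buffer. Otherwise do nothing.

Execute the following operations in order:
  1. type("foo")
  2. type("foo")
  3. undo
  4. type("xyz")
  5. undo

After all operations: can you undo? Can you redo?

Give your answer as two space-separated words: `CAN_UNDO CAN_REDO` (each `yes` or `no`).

After op 1 (type): buf='foo' undo_depth=1 redo_depth=0
After op 2 (type): buf='foofoo' undo_depth=2 redo_depth=0
After op 3 (undo): buf='foo' undo_depth=1 redo_depth=1
After op 4 (type): buf='fooxyz' undo_depth=2 redo_depth=0
After op 5 (undo): buf='foo' undo_depth=1 redo_depth=1

Answer: yes yes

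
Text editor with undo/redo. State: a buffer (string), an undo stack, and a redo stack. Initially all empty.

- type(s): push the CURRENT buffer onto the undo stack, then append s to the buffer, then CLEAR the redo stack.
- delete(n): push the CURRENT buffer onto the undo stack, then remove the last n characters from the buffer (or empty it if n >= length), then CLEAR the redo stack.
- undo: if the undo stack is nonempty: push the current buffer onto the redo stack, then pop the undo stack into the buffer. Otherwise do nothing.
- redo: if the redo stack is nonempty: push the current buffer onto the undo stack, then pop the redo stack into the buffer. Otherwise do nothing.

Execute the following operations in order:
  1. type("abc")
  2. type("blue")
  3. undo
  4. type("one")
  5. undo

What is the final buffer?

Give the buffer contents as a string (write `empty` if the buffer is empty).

Answer: abc

Derivation:
After op 1 (type): buf='abc' undo_depth=1 redo_depth=0
After op 2 (type): buf='abcblue' undo_depth=2 redo_depth=0
After op 3 (undo): buf='abc' undo_depth=1 redo_depth=1
After op 4 (type): buf='abcone' undo_depth=2 redo_depth=0
After op 5 (undo): buf='abc' undo_depth=1 redo_depth=1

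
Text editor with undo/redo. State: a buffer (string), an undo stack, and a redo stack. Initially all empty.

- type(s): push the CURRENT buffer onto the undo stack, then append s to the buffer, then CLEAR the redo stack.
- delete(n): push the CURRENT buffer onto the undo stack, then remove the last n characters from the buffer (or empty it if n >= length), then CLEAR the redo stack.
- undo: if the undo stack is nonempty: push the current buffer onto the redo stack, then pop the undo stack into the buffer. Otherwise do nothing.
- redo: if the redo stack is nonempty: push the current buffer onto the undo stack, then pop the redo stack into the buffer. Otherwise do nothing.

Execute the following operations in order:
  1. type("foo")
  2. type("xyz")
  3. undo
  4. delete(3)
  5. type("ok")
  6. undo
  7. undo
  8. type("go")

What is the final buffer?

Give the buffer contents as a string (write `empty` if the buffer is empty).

After op 1 (type): buf='foo' undo_depth=1 redo_depth=0
After op 2 (type): buf='fooxyz' undo_depth=2 redo_depth=0
After op 3 (undo): buf='foo' undo_depth=1 redo_depth=1
After op 4 (delete): buf='(empty)' undo_depth=2 redo_depth=0
After op 5 (type): buf='ok' undo_depth=3 redo_depth=0
After op 6 (undo): buf='(empty)' undo_depth=2 redo_depth=1
After op 7 (undo): buf='foo' undo_depth=1 redo_depth=2
After op 8 (type): buf='foogo' undo_depth=2 redo_depth=0

Answer: foogo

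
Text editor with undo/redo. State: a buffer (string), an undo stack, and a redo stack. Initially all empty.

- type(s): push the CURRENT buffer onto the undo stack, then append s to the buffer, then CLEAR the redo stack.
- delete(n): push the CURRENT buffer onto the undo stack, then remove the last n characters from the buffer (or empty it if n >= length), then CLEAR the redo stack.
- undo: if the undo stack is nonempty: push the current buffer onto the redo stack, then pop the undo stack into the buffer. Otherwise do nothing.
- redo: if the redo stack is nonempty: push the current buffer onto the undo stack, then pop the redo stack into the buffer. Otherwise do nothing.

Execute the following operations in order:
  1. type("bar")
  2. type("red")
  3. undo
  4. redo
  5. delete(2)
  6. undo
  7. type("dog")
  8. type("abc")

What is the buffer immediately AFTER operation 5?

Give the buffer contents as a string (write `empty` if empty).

Answer: barr

Derivation:
After op 1 (type): buf='bar' undo_depth=1 redo_depth=0
After op 2 (type): buf='barred' undo_depth=2 redo_depth=0
After op 3 (undo): buf='bar' undo_depth=1 redo_depth=1
After op 4 (redo): buf='barred' undo_depth=2 redo_depth=0
After op 5 (delete): buf='barr' undo_depth=3 redo_depth=0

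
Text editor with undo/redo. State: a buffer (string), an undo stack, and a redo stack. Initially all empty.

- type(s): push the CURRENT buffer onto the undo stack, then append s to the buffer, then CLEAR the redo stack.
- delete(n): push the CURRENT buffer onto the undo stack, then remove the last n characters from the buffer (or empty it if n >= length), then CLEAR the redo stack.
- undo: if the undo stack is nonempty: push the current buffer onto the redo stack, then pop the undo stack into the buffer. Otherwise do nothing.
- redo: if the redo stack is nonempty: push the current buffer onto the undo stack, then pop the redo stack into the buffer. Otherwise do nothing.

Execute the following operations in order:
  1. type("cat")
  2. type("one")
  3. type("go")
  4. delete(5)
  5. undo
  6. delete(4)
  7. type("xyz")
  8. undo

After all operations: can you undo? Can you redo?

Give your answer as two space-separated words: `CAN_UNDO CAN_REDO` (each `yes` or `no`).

Answer: yes yes

Derivation:
After op 1 (type): buf='cat' undo_depth=1 redo_depth=0
After op 2 (type): buf='catone' undo_depth=2 redo_depth=0
After op 3 (type): buf='catonego' undo_depth=3 redo_depth=0
After op 4 (delete): buf='cat' undo_depth=4 redo_depth=0
After op 5 (undo): buf='catonego' undo_depth=3 redo_depth=1
After op 6 (delete): buf='cato' undo_depth=4 redo_depth=0
After op 7 (type): buf='catoxyz' undo_depth=5 redo_depth=0
After op 8 (undo): buf='cato' undo_depth=4 redo_depth=1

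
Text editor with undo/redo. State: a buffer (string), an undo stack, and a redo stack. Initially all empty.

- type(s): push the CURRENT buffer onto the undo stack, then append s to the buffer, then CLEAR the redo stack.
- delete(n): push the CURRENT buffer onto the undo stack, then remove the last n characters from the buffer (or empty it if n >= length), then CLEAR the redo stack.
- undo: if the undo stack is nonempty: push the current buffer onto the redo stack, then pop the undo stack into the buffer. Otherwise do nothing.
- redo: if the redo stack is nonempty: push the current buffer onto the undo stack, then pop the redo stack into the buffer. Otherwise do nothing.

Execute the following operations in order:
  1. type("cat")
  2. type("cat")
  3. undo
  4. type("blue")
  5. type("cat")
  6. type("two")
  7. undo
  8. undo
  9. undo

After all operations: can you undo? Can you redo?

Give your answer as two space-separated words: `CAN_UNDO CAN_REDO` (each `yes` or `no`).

After op 1 (type): buf='cat' undo_depth=1 redo_depth=0
After op 2 (type): buf='catcat' undo_depth=2 redo_depth=0
After op 3 (undo): buf='cat' undo_depth=1 redo_depth=1
After op 4 (type): buf='catblue' undo_depth=2 redo_depth=0
After op 5 (type): buf='catbluecat' undo_depth=3 redo_depth=0
After op 6 (type): buf='catbluecattwo' undo_depth=4 redo_depth=0
After op 7 (undo): buf='catbluecat' undo_depth=3 redo_depth=1
After op 8 (undo): buf='catblue' undo_depth=2 redo_depth=2
After op 9 (undo): buf='cat' undo_depth=1 redo_depth=3

Answer: yes yes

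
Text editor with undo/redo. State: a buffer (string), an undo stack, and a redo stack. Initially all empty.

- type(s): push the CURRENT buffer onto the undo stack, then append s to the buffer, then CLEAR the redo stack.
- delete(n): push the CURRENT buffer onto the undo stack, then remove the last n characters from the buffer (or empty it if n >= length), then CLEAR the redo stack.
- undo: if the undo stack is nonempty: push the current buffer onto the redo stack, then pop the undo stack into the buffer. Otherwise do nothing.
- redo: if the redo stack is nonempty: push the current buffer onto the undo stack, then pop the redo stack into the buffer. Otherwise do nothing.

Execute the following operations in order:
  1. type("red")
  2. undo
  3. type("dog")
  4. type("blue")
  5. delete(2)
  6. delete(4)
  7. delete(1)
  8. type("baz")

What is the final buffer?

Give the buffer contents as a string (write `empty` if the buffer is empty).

Answer: baz

Derivation:
After op 1 (type): buf='red' undo_depth=1 redo_depth=0
After op 2 (undo): buf='(empty)' undo_depth=0 redo_depth=1
After op 3 (type): buf='dog' undo_depth=1 redo_depth=0
After op 4 (type): buf='dogblue' undo_depth=2 redo_depth=0
After op 5 (delete): buf='dogbl' undo_depth=3 redo_depth=0
After op 6 (delete): buf='d' undo_depth=4 redo_depth=0
After op 7 (delete): buf='(empty)' undo_depth=5 redo_depth=0
After op 8 (type): buf='baz' undo_depth=6 redo_depth=0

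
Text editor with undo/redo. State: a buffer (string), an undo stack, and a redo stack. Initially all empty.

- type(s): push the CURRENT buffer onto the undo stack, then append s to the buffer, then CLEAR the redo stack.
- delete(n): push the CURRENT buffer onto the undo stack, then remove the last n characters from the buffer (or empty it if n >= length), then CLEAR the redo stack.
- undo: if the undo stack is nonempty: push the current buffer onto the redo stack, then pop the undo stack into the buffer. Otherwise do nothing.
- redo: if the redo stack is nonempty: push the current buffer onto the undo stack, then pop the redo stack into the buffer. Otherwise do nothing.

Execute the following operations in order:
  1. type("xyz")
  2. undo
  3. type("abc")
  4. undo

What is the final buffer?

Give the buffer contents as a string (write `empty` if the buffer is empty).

Answer: empty

Derivation:
After op 1 (type): buf='xyz' undo_depth=1 redo_depth=0
After op 2 (undo): buf='(empty)' undo_depth=0 redo_depth=1
After op 3 (type): buf='abc' undo_depth=1 redo_depth=0
After op 4 (undo): buf='(empty)' undo_depth=0 redo_depth=1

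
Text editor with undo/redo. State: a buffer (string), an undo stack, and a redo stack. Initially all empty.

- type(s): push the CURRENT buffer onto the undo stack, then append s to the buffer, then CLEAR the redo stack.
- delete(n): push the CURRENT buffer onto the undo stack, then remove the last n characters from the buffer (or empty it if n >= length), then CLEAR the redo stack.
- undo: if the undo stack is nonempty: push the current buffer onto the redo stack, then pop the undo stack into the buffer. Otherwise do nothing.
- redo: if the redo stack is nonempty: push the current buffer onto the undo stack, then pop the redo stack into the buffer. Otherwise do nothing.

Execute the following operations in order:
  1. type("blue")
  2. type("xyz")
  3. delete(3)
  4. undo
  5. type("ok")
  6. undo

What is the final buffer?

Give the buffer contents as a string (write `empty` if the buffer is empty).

Answer: bluexyz

Derivation:
After op 1 (type): buf='blue' undo_depth=1 redo_depth=0
After op 2 (type): buf='bluexyz' undo_depth=2 redo_depth=0
After op 3 (delete): buf='blue' undo_depth=3 redo_depth=0
After op 4 (undo): buf='bluexyz' undo_depth=2 redo_depth=1
After op 5 (type): buf='bluexyzok' undo_depth=3 redo_depth=0
After op 6 (undo): buf='bluexyz' undo_depth=2 redo_depth=1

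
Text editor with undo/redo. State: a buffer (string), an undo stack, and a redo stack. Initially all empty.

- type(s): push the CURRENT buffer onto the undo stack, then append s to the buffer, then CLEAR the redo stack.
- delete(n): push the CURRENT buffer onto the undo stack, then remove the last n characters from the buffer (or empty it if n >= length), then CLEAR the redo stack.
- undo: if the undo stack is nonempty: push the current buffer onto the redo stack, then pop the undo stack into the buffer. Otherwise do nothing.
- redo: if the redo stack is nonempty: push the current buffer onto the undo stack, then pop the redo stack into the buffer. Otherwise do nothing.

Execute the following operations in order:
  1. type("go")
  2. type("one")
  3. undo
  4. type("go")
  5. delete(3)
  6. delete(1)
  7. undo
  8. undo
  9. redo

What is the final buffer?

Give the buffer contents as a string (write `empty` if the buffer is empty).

After op 1 (type): buf='go' undo_depth=1 redo_depth=0
After op 2 (type): buf='goone' undo_depth=2 redo_depth=0
After op 3 (undo): buf='go' undo_depth=1 redo_depth=1
After op 4 (type): buf='gogo' undo_depth=2 redo_depth=0
After op 5 (delete): buf='g' undo_depth=3 redo_depth=0
After op 6 (delete): buf='(empty)' undo_depth=4 redo_depth=0
After op 7 (undo): buf='g' undo_depth=3 redo_depth=1
After op 8 (undo): buf='gogo' undo_depth=2 redo_depth=2
After op 9 (redo): buf='g' undo_depth=3 redo_depth=1

Answer: g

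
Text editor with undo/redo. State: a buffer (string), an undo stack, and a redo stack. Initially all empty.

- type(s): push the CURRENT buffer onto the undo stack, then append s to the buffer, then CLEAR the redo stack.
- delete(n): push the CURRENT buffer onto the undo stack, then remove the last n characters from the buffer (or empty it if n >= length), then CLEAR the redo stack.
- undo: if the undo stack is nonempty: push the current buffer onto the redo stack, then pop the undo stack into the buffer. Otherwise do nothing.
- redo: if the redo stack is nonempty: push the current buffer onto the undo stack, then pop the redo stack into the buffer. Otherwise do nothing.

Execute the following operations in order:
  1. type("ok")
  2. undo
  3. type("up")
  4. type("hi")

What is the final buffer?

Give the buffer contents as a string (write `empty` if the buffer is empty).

Answer: uphi

Derivation:
After op 1 (type): buf='ok' undo_depth=1 redo_depth=0
After op 2 (undo): buf='(empty)' undo_depth=0 redo_depth=1
After op 3 (type): buf='up' undo_depth=1 redo_depth=0
After op 4 (type): buf='uphi' undo_depth=2 redo_depth=0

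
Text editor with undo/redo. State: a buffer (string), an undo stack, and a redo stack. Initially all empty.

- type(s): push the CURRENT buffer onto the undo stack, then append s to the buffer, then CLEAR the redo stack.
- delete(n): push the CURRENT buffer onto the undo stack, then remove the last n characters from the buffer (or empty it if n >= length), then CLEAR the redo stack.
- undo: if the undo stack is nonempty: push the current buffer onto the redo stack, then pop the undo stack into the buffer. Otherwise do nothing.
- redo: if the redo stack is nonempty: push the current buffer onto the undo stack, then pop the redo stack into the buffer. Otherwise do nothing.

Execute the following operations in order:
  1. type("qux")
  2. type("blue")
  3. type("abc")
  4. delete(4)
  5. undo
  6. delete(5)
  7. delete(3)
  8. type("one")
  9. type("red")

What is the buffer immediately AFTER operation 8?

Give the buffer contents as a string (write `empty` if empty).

Answer: quone

Derivation:
After op 1 (type): buf='qux' undo_depth=1 redo_depth=0
After op 2 (type): buf='quxblue' undo_depth=2 redo_depth=0
After op 3 (type): buf='quxblueabc' undo_depth=3 redo_depth=0
After op 4 (delete): buf='quxblu' undo_depth=4 redo_depth=0
After op 5 (undo): buf='quxblueabc' undo_depth=3 redo_depth=1
After op 6 (delete): buf='quxbl' undo_depth=4 redo_depth=0
After op 7 (delete): buf='qu' undo_depth=5 redo_depth=0
After op 8 (type): buf='quone' undo_depth=6 redo_depth=0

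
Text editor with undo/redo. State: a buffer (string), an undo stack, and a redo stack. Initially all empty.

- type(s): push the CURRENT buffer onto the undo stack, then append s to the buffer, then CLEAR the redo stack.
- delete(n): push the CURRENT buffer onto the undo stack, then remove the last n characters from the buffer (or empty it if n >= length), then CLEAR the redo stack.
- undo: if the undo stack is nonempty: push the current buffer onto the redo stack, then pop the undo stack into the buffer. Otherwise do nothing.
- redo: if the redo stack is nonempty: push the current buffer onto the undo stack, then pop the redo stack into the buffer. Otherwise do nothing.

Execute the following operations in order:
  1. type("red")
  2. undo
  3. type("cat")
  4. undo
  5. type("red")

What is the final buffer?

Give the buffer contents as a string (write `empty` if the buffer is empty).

Answer: red

Derivation:
After op 1 (type): buf='red' undo_depth=1 redo_depth=0
After op 2 (undo): buf='(empty)' undo_depth=0 redo_depth=1
After op 3 (type): buf='cat' undo_depth=1 redo_depth=0
After op 4 (undo): buf='(empty)' undo_depth=0 redo_depth=1
After op 5 (type): buf='red' undo_depth=1 redo_depth=0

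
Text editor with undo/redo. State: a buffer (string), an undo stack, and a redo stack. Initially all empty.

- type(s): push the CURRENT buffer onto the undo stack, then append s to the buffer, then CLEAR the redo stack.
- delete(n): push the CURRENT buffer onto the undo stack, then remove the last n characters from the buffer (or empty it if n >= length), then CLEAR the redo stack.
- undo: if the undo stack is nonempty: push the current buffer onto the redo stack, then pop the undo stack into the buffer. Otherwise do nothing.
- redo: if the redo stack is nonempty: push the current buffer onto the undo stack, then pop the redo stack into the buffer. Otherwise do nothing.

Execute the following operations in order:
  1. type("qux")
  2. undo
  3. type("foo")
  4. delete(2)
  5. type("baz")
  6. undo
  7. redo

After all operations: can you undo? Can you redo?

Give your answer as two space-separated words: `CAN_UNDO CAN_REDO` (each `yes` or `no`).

Answer: yes no

Derivation:
After op 1 (type): buf='qux' undo_depth=1 redo_depth=0
After op 2 (undo): buf='(empty)' undo_depth=0 redo_depth=1
After op 3 (type): buf='foo' undo_depth=1 redo_depth=0
After op 4 (delete): buf='f' undo_depth=2 redo_depth=0
After op 5 (type): buf='fbaz' undo_depth=3 redo_depth=0
After op 6 (undo): buf='f' undo_depth=2 redo_depth=1
After op 7 (redo): buf='fbaz' undo_depth=3 redo_depth=0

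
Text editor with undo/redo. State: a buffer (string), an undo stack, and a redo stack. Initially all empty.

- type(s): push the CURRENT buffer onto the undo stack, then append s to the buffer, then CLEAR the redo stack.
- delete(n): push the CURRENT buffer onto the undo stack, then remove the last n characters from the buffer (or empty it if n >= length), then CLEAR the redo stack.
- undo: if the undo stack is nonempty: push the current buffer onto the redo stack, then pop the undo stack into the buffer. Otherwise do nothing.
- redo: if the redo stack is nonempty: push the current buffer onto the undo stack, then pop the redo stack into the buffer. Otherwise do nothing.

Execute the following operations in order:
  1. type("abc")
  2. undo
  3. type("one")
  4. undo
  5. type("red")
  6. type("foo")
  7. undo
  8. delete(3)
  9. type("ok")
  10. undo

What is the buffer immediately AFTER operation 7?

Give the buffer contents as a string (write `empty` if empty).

After op 1 (type): buf='abc' undo_depth=1 redo_depth=0
After op 2 (undo): buf='(empty)' undo_depth=0 redo_depth=1
After op 3 (type): buf='one' undo_depth=1 redo_depth=0
After op 4 (undo): buf='(empty)' undo_depth=0 redo_depth=1
After op 5 (type): buf='red' undo_depth=1 redo_depth=0
After op 6 (type): buf='redfoo' undo_depth=2 redo_depth=0
After op 7 (undo): buf='red' undo_depth=1 redo_depth=1

Answer: red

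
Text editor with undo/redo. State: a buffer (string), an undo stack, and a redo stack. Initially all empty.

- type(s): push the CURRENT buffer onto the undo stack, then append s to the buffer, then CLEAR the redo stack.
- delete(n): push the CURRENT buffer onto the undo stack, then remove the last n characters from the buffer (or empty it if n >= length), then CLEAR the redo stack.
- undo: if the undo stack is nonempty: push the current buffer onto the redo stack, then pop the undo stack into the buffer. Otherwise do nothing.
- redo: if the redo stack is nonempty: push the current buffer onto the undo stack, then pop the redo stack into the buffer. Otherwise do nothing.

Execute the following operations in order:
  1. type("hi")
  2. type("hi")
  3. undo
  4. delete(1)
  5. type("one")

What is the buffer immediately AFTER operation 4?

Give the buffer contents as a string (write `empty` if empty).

Answer: h

Derivation:
After op 1 (type): buf='hi' undo_depth=1 redo_depth=0
After op 2 (type): buf='hihi' undo_depth=2 redo_depth=0
After op 3 (undo): buf='hi' undo_depth=1 redo_depth=1
After op 4 (delete): buf='h' undo_depth=2 redo_depth=0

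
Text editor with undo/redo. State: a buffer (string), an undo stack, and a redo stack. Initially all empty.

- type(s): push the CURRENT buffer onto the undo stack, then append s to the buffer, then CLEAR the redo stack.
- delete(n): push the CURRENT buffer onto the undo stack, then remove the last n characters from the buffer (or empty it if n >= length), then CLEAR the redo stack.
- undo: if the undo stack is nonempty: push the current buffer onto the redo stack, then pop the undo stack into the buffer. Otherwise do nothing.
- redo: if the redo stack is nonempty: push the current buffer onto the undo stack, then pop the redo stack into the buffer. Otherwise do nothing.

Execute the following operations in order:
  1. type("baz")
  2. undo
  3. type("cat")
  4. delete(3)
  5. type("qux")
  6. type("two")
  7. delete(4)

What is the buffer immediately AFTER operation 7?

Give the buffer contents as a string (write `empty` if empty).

After op 1 (type): buf='baz' undo_depth=1 redo_depth=0
After op 2 (undo): buf='(empty)' undo_depth=0 redo_depth=1
After op 3 (type): buf='cat' undo_depth=1 redo_depth=0
After op 4 (delete): buf='(empty)' undo_depth=2 redo_depth=0
After op 5 (type): buf='qux' undo_depth=3 redo_depth=0
After op 6 (type): buf='quxtwo' undo_depth=4 redo_depth=0
After op 7 (delete): buf='qu' undo_depth=5 redo_depth=0

Answer: qu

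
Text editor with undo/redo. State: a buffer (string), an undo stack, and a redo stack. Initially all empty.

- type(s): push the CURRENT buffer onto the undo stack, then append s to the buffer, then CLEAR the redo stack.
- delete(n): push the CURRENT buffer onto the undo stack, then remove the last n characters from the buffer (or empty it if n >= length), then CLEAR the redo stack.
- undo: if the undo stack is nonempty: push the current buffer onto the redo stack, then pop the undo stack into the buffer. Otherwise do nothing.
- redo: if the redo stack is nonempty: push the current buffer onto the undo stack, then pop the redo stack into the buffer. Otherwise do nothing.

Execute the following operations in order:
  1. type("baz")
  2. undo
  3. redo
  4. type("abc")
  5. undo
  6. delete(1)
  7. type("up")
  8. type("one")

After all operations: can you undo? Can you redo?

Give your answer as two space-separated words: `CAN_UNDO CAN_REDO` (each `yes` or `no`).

Answer: yes no

Derivation:
After op 1 (type): buf='baz' undo_depth=1 redo_depth=0
After op 2 (undo): buf='(empty)' undo_depth=0 redo_depth=1
After op 3 (redo): buf='baz' undo_depth=1 redo_depth=0
After op 4 (type): buf='bazabc' undo_depth=2 redo_depth=0
After op 5 (undo): buf='baz' undo_depth=1 redo_depth=1
After op 6 (delete): buf='ba' undo_depth=2 redo_depth=0
After op 7 (type): buf='baup' undo_depth=3 redo_depth=0
After op 8 (type): buf='baupone' undo_depth=4 redo_depth=0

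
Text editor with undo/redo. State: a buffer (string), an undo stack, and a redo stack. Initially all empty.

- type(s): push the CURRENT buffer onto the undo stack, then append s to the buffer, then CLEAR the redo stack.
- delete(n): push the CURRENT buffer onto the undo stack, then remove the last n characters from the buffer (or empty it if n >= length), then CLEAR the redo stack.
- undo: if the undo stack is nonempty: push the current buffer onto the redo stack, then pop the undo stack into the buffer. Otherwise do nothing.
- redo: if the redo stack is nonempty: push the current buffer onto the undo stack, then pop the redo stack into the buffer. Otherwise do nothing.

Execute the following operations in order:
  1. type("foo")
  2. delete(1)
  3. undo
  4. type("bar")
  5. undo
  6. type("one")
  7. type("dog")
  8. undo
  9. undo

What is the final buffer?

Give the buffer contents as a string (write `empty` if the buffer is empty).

After op 1 (type): buf='foo' undo_depth=1 redo_depth=0
After op 2 (delete): buf='fo' undo_depth=2 redo_depth=0
After op 3 (undo): buf='foo' undo_depth=1 redo_depth=1
After op 4 (type): buf='foobar' undo_depth=2 redo_depth=0
After op 5 (undo): buf='foo' undo_depth=1 redo_depth=1
After op 6 (type): buf='fooone' undo_depth=2 redo_depth=0
After op 7 (type): buf='fooonedog' undo_depth=3 redo_depth=0
After op 8 (undo): buf='fooone' undo_depth=2 redo_depth=1
After op 9 (undo): buf='foo' undo_depth=1 redo_depth=2

Answer: foo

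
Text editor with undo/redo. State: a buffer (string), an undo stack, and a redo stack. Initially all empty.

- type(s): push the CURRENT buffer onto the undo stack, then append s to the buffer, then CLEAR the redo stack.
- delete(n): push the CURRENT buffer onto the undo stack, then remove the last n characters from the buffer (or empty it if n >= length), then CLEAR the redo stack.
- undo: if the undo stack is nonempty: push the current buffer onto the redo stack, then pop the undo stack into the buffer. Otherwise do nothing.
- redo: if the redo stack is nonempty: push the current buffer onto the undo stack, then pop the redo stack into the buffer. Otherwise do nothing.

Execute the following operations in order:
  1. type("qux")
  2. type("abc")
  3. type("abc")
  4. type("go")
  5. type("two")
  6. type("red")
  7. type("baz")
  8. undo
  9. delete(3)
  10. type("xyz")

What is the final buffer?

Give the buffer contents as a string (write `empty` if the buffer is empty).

After op 1 (type): buf='qux' undo_depth=1 redo_depth=0
After op 2 (type): buf='quxabc' undo_depth=2 redo_depth=0
After op 3 (type): buf='quxabcabc' undo_depth=3 redo_depth=0
After op 4 (type): buf='quxabcabcgo' undo_depth=4 redo_depth=0
After op 5 (type): buf='quxabcabcgotwo' undo_depth=5 redo_depth=0
After op 6 (type): buf='quxabcabcgotwored' undo_depth=6 redo_depth=0
After op 7 (type): buf='quxabcabcgotworedbaz' undo_depth=7 redo_depth=0
After op 8 (undo): buf='quxabcabcgotwored' undo_depth=6 redo_depth=1
After op 9 (delete): buf='quxabcabcgotwo' undo_depth=7 redo_depth=0
After op 10 (type): buf='quxabcabcgotwoxyz' undo_depth=8 redo_depth=0

Answer: quxabcabcgotwoxyz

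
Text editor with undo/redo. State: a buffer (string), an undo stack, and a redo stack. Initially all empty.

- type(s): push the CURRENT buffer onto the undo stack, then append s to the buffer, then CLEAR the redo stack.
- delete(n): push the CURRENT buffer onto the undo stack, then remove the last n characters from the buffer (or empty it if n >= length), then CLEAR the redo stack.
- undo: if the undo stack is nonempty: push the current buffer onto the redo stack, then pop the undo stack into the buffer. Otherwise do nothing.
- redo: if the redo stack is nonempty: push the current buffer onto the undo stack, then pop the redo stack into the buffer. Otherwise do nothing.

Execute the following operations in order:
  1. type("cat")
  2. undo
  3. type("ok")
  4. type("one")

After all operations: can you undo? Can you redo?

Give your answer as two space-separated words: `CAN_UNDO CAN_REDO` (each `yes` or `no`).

Answer: yes no

Derivation:
After op 1 (type): buf='cat' undo_depth=1 redo_depth=0
After op 2 (undo): buf='(empty)' undo_depth=0 redo_depth=1
After op 3 (type): buf='ok' undo_depth=1 redo_depth=0
After op 4 (type): buf='okone' undo_depth=2 redo_depth=0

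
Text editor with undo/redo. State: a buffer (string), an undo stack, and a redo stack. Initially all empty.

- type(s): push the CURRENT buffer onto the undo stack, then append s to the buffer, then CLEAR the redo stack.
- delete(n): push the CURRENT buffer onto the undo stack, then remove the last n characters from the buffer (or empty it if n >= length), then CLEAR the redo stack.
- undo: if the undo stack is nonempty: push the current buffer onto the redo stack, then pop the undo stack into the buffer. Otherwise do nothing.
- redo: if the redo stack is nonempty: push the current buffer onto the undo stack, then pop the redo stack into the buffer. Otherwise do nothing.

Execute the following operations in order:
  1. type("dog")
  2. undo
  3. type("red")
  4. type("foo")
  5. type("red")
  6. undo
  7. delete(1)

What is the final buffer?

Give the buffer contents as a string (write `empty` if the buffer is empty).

After op 1 (type): buf='dog' undo_depth=1 redo_depth=0
After op 2 (undo): buf='(empty)' undo_depth=0 redo_depth=1
After op 3 (type): buf='red' undo_depth=1 redo_depth=0
After op 4 (type): buf='redfoo' undo_depth=2 redo_depth=0
After op 5 (type): buf='redfoored' undo_depth=3 redo_depth=0
After op 6 (undo): buf='redfoo' undo_depth=2 redo_depth=1
After op 7 (delete): buf='redfo' undo_depth=3 redo_depth=0

Answer: redfo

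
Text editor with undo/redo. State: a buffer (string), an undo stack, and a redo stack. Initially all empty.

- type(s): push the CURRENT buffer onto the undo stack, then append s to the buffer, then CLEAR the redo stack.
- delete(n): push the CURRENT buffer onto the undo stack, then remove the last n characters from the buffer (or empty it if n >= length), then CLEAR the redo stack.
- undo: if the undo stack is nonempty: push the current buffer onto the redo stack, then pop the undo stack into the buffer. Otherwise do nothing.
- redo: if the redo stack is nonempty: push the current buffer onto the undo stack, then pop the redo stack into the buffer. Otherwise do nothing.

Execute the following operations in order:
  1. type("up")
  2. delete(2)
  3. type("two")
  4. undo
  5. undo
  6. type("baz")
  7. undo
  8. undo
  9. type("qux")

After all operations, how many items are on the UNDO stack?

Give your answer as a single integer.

Answer: 1

Derivation:
After op 1 (type): buf='up' undo_depth=1 redo_depth=0
After op 2 (delete): buf='(empty)' undo_depth=2 redo_depth=0
After op 3 (type): buf='two' undo_depth=3 redo_depth=0
After op 4 (undo): buf='(empty)' undo_depth=2 redo_depth=1
After op 5 (undo): buf='up' undo_depth=1 redo_depth=2
After op 6 (type): buf='upbaz' undo_depth=2 redo_depth=0
After op 7 (undo): buf='up' undo_depth=1 redo_depth=1
After op 8 (undo): buf='(empty)' undo_depth=0 redo_depth=2
After op 9 (type): buf='qux' undo_depth=1 redo_depth=0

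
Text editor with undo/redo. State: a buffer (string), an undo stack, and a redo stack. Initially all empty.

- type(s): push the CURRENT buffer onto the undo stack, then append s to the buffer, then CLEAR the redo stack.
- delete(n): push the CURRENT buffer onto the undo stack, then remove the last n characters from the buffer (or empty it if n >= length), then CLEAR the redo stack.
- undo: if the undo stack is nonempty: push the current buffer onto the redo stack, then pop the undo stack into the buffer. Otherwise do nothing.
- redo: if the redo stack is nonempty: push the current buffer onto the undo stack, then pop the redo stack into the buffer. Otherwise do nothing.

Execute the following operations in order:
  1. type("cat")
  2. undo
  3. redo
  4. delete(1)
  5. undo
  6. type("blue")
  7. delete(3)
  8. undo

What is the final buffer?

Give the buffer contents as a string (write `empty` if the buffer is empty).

Answer: catblue

Derivation:
After op 1 (type): buf='cat' undo_depth=1 redo_depth=0
After op 2 (undo): buf='(empty)' undo_depth=0 redo_depth=1
After op 3 (redo): buf='cat' undo_depth=1 redo_depth=0
After op 4 (delete): buf='ca' undo_depth=2 redo_depth=0
After op 5 (undo): buf='cat' undo_depth=1 redo_depth=1
After op 6 (type): buf='catblue' undo_depth=2 redo_depth=0
After op 7 (delete): buf='catb' undo_depth=3 redo_depth=0
After op 8 (undo): buf='catblue' undo_depth=2 redo_depth=1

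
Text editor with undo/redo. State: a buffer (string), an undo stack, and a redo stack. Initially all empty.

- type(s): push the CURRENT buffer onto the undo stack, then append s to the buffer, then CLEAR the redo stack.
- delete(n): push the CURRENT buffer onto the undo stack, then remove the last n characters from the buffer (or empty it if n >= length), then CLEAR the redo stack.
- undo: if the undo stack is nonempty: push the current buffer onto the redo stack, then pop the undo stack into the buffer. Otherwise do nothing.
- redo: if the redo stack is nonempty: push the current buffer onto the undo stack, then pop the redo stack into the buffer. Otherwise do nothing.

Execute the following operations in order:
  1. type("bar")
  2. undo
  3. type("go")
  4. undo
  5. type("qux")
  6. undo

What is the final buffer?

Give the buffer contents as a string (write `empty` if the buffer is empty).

Answer: empty

Derivation:
After op 1 (type): buf='bar' undo_depth=1 redo_depth=0
After op 2 (undo): buf='(empty)' undo_depth=0 redo_depth=1
After op 3 (type): buf='go' undo_depth=1 redo_depth=0
After op 4 (undo): buf='(empty)' undo_depth=0 redo_depth=1
After op 5 (type): buf='qux' undo_depth=1 redo_depth=0
After op 6 (undo): buf='(empty)' undo_depth=0 redo_depth=1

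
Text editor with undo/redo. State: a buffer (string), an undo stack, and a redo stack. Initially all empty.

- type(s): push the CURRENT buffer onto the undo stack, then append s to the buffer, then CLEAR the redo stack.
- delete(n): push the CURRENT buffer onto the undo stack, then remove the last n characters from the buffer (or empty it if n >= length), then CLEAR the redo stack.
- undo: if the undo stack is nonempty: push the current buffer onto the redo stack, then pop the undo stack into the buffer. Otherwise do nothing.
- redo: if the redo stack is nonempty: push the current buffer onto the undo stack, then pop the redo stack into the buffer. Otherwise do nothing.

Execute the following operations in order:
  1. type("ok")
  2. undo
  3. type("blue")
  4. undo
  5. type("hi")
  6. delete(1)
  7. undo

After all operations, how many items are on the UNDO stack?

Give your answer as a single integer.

Answer: 1

Derivation:
After op 1 (type): buf='ok' undo_depth=1 redo_depth=0
After op 2 (undo): buf='(empty)' undo_depth=0 redo_depth=1
After op 3 (type): buf='blue' undo_depth=1 redo_depth=0
After op 4 (undo): buf='(empty)' undo_depth=0 redo_depth=1
After op 5 (type): buf='hi' undo_depth=1 redo_depth=0
After op 6 (delete): buf='h' undo_depth=2 redo_depth=0
After op 7 (undo): buf='hi' undo_depth=1 redo_depth=1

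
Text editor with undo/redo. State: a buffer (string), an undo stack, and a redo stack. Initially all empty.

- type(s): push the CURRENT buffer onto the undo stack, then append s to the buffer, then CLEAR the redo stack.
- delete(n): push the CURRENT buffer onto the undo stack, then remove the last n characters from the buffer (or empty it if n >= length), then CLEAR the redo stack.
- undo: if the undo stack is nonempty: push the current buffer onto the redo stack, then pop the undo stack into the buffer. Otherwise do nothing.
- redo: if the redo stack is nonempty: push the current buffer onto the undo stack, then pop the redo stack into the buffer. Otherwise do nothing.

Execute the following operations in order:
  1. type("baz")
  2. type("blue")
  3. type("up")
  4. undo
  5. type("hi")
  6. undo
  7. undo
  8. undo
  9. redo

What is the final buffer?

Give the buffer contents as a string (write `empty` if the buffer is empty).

Answer: baz

Derivation:
After op 1 (type): buf='baz' undo_depth=1 redo_depth=0
After op 2 (type): buf='bazblue' undo_depth=2 redo_depth=0
After op 3 (type): buf='bazblueup' undo_depth=3 redo_depth=0
After op 4 (undo): buf='bazblue' undo_depth=2 redo_depth=1
After op 5 (type): buf='bazbluehi' undo_depth=3 redo_depth=0
After op 6 (undo): buf='bazblue' undo_depth=2 redo_depth=1
After op 7 (undo): buf='baz' undo_depth=1 redo_depth=2
After op 8 (undo): buf='(empty)' undo_depth=0 redo_depth=3
After op 9 (redo): buf='baz' undo_depth=1 redo_depth=2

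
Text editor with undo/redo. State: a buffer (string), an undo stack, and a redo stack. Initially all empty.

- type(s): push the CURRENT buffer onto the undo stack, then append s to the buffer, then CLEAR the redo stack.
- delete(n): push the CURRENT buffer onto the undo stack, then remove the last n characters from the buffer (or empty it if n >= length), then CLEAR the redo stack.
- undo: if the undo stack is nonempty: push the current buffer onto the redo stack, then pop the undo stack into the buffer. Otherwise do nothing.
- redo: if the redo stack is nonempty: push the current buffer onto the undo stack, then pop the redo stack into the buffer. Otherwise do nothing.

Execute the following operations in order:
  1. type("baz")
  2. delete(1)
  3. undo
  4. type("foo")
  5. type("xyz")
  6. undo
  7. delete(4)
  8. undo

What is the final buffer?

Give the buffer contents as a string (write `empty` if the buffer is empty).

Answer: bazfoo

Derivation:
After op 1 (type): buf='baz' undo_depth=1 redo_depth=0
After op 2 (delete): buf='ba' undo_depth=2 redo_depth=0
After op 3 (undo): buf='baz' undo_depth=1 redo_depth=1
After op 4 (type): buf='bazfoo' undo_depth=2 redo_depth=0
After op 5 (type): buf='bazfooxyz' undo_depth=3 redo_depth=0
After op 6 (undo): buf='bazfoo' undo_depth=2 redo_depth=1
After op 7 (delete): buf='ba' undo_depth=3 redo_depth=0
After op 8 (undo): buf='bazfoo' undo_depth=2 redo_depth=1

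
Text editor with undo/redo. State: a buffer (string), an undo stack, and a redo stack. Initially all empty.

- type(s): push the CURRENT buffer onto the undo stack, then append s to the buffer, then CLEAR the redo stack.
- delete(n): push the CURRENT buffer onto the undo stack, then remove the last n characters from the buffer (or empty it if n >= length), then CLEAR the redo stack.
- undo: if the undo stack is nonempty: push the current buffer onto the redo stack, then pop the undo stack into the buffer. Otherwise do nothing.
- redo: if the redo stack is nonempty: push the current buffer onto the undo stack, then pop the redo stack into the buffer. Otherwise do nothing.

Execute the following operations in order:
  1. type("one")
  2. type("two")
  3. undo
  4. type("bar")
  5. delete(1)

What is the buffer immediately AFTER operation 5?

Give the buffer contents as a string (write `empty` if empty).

Answer: oneba

Derivation:
After op 1 (type): buf='one' undo_depth=1 redo_depth=0
After op 2 (type): buf='onetwo' undo_depth=2 redo_depth=0
After op 3 (undo): buf='one' undo_depth=1 redo_depth=1
After op 4 (type): buf='onebar' undo_depth=2 redo_depth=0
After op 5 (delete): buf='oneba' undo_depth=3 redo_depth=0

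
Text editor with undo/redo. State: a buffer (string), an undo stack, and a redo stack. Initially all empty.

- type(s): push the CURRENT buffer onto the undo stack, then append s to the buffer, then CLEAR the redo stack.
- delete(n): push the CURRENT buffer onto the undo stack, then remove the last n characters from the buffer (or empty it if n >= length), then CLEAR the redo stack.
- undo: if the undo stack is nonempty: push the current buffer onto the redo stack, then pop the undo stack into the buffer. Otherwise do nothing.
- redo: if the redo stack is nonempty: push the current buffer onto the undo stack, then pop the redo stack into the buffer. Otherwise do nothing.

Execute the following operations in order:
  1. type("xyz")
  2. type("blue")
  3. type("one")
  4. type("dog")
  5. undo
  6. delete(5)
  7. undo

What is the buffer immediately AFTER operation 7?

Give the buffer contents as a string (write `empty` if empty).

After op 1 (type): buf='xyz' undo_depth=1 redo_depth=0
After op 2 (type): buf='xyzblue' undo_depth=2 redo_depth=0
After op 3 (type): buf='xyzblueone' undo_depth=3 redo_depth=0
After op 4 (type): buf='xyzblueonedog' undo_depth=4 redo_depth=0
After op 5 (undo): buf='xyzblueone' undo_depth=3 redo_depth=1
After op 6 (delete): buf='xyzbl' undo_depth=4 redo_depth=0
After op 7 (undo): buf='xyzblueone' undo_depth=3 redo_depth=1

Answer: xyzblueone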